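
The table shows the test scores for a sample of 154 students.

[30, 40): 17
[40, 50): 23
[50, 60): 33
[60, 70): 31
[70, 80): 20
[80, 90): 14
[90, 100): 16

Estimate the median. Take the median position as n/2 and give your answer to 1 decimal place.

Cumulative frequencies: 17, 40, 73, 104, 124, 138, 154
n = 154; position = n/2 = 77.
This falls in the class [60, 70): L = 60, F = 73, f = 31, h = 10.
Median ≈ 60 + ((77 − 73) / 31) × 10 = 61.2903

61.3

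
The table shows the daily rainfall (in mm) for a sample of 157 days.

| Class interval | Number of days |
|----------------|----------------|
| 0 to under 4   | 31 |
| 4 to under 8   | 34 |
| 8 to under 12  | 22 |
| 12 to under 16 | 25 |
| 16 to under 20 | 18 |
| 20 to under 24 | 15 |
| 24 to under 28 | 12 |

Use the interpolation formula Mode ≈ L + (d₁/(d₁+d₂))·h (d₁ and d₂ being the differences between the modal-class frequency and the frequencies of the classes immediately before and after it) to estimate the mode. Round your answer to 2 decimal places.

Modal class: 4 to under 8 (highest frequency 34).
d₁ = 34 − 31 = 3, d₂ = 34 − 22 = 12
Mode ≈ 4 + (3/(3+12)) × 4 = 4 + 0.8000 = 4.8000

4.80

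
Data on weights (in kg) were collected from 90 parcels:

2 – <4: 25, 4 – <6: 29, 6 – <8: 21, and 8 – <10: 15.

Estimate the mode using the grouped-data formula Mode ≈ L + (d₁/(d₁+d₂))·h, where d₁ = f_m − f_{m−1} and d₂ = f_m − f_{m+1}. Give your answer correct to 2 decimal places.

Modal class: 4 – <6 (highest frequency 29).
d₁ = 29 − 25 = 4, d₂ = 29 − 21 = 8
Mode ≈ 4 + (4/(4+8)) × 2 = 4 + 0.6667 = 4.6667

4.67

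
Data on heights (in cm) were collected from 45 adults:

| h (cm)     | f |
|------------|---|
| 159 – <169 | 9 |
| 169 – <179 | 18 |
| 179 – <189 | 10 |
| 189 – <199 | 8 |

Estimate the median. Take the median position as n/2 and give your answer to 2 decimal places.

Cumulative frequencies: 9, 27, 37, 45
n = 45; position = n/2 = 22.5.
This falls in the class 169 – <179: L = 169, F = 9, f = 18, h = 10.
Median ≈ 169 + ((22.5 − 9) / 18) × 10 = 176.5000

176.50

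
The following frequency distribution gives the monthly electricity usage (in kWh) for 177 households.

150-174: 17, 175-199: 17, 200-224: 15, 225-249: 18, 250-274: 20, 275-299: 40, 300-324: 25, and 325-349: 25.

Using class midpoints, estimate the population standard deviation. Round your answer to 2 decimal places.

Midpoints: 162, 187, 212, 237, 262, 287, 312, 337
n = 177, Σfm = 46324, mean = 261.7175
Σfm² = 12666288
Σf(m − x̄)² = Σfm² − (Σfm)²/n = 12666288 − 46324²/177 = 542485.8757
Population variance = 542485.8757 / 177 = 3064.8920
Standard deviation = √3064.8920 = 55.3615

55.36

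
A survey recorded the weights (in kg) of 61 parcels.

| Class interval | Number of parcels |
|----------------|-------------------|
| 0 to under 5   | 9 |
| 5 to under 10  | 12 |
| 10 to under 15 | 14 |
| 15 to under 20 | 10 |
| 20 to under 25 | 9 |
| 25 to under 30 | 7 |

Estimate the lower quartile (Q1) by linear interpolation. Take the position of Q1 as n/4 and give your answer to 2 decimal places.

7.60

Cumulative frequencies: 9, 21, 35, 45, 54, 61
n = 61; position = n/4 = 15.25.
This falls in the class 5 to under 10: L = 5, F = 9, f = 12, h = 5.
Lower quartile ≈ 5 + ((15.25 − 9) / 12) × 5 = 7.6042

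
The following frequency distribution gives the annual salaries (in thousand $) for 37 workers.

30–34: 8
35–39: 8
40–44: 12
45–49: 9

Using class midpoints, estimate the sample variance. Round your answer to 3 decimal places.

Midpoints: 32, 37, 42, 47
n = 37, Σfm = 1479, mean = 39.9730
Σfm² = 60193
Σf(m − x̄)² = Σfm² − (Σfm)²/n = 60193 − 1479²/37 = 1072.9730
Sample variance = 1072.9730 / 36 = 29.8048

29.805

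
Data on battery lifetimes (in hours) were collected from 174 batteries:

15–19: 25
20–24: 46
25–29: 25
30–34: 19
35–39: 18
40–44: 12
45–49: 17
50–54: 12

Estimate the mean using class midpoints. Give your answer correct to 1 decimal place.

30.5

Midpoints: 17, 22, 27, 32, 37, 42, 47, 52
Σfm = 25×17 + 46×22 + 25×27 + 19×32 + 18×37 + 12×42 + 17×47 + 12×52 = 5313
n = Σf = 174
Mean = 5313 / 174 = 30.5345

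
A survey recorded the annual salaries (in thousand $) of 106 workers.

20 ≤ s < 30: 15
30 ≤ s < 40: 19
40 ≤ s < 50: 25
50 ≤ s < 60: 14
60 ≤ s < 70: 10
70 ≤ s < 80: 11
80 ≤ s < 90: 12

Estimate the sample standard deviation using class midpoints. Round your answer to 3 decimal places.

19.096

Midpoints: 25, 35, 45, 55, 65, 75, 85
n = 106, Σfm = 5430, mean = 51.2264
Σfm² = 316450
Σf(m − x̄)² = Σfm² − (Σfm)²/n = 316450 − 5430²/106 = 38290.5660
Sample variance = 38290.5660 / 105 = 364.6721
Standard deviation = √364.6721 = 19.0964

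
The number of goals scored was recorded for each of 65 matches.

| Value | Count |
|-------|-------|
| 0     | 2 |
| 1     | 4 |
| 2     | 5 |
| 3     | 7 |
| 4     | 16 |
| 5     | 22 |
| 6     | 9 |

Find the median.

4

Cumulative frequencies: 2, 6, 11, 18, 34, 56, 65
n = 65, so the median is the value in position (n+1)/2 = 33.
Position 33 falls at value 4.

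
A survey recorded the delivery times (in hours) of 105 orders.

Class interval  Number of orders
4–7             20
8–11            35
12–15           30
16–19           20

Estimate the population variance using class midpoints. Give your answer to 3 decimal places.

Midpoints: 5.5, 9.5, 13.5, 17.5
n = 105, Σfm = 1197.5, mean = 11.4048
Σfm² = 15356.25
Σf(m − x̄)² = Σfm² − (Σfm)²/n = 15356.25 − 1197.5²/105 = 1699.0476
Population variance = 1699.0476 / 105 = 16.1814

16.181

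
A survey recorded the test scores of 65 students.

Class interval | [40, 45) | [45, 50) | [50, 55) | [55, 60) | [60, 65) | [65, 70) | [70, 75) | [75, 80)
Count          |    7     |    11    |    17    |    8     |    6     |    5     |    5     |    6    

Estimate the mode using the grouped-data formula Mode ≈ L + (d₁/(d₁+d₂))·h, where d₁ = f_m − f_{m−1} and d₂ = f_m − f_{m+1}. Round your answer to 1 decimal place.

52.0

Modal class: [50, 55) (highest frequency 17).
d₁ = 17 − 11 = 6, d₂ = 17 − 8 = 9
Mode ≈ 50 + (6/(6+9)) × 5 = 50 + 2.0000 = 52.0000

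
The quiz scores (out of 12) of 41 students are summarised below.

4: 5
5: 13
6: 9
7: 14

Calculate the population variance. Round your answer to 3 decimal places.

1.098

Values: 4, 5, 6, 7
n = 41, Σfx = 237, mean = 5.7805
Σfx² = 1415
Σf(x − x̄)² = Σfx² − (Σfx)²/n = 1415 − 237²/41 = 45.0244
Population variance = 45.0244 / 41 = 1.0982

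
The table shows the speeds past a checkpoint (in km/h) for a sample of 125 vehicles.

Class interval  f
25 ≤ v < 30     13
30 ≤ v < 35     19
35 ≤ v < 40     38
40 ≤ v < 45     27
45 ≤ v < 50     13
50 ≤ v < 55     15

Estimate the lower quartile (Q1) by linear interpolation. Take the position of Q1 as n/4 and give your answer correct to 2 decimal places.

34.80

Cumulative frequencies: 13, 32, 70, 97, 110, 125
n = 125; position = n/4 = 31.25.
This falls in the class 30 ≤ v < 35: L = 30, F = 13, f = 19, h = 5.
Lower quartile ≈ 30 + ((31.25 − 13) / 19) × 5 = 34.8026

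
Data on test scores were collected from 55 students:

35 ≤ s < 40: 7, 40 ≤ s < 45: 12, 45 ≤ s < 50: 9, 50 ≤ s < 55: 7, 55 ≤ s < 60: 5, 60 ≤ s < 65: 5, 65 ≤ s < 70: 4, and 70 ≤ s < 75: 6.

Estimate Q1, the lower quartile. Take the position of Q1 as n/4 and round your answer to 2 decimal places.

Cumulative frequencies: 7, 19, 28, 35, 40, 45, 49, 55
n = 55; position = n/4 = 13.75.
This falls in the class 40 ≤ s < 45: L = 40, F = 7, f = 12, h = 5.
Lower quartile ≈ 40 + ((13.75 − 7) / 12) × 5 = 42.8125

42.81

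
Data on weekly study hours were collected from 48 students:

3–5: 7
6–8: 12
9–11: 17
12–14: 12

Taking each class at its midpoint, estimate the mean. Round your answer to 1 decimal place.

Midpoints: 4, 7, 10, 13
Σfm = 7×4 + 12×7 + 17×10 + 12×13 = 438
n = Σf = 48
Mean = 438 / 48 = 9.1250

9.1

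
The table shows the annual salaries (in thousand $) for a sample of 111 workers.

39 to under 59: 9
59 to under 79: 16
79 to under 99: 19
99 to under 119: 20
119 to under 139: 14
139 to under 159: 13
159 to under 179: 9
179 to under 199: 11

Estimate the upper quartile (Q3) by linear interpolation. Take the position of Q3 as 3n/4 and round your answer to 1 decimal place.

Cumulative frequencies: 9, 25, 44, 64, 78, 91, 100, 111
n = 111; position = 3n/4 = 83.25.
This falls in the class 139 to under 159: L = 139, F = 78, f = 13, h = 20.
Upper quartile ≈ 139 + ((83.25 − 78) / 13) × 20 = 147.0769

147.1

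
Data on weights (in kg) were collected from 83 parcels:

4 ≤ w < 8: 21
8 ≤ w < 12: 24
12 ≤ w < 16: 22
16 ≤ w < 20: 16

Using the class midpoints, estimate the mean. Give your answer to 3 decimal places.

Midpoints: 6, 10, 14, 18
Σfm = 21×6 + 24×10 + 22×14 + 16×18 = 962
n = Σf = 83
Mean = 962 / 83 = 11.5904

11.590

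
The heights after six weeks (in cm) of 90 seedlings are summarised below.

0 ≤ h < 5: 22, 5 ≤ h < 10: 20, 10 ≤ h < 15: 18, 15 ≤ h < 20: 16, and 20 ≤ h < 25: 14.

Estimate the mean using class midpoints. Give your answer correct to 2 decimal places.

11.39

Midpoints: 2.5, 7.5, 12.5, 17.5, 22.5
Σfm = 22×2.5 + 20×7.5 + 18×12.5 + 16×17.5 + 14×22.5 = 1025
n = Σf = 90
Mean = 1025 / 90 = 11.3889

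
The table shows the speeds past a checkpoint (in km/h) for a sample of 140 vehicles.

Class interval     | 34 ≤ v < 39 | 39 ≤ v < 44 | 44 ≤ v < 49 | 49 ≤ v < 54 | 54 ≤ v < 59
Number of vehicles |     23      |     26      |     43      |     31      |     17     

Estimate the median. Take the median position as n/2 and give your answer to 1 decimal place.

Cumulative frequencies: 23, 49, 92, 123, 140
n = 140; position = n/2 = 70.
This falls in the class 44 ≤ v < 49: L = 44, F = 49, f = 43, h = 5.
Median ≈ 44 + ((70 − 49) / 43) × 5 = 46.4419

46.4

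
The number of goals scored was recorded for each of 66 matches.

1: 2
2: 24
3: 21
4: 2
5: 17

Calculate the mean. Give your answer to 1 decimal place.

Values: 1, 2, 3, 4, 5
Σfx = 2×1 + 24×2 + 21×3 + 2×4 + 17×5 = 206
n = Σf = 66
Mean = 206 / 66 = 3.1212

3.1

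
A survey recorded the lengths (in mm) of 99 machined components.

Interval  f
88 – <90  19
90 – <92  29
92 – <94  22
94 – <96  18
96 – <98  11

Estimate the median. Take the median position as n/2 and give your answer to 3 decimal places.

92.136

Cumulative frequencies: 19, 48, 70, 88, 99
n = 99; position = n/2 = 49.5.
This falls in the class 92 – <94: L = 92, F = 48, f = 22, h = 2.
Median ≈ 92 + ((49.5 − 48) / 22) × 2 = 92.1364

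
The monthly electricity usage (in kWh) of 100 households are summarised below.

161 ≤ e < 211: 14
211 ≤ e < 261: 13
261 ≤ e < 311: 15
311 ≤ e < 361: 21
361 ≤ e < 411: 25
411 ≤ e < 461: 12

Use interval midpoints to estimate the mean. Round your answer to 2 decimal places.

Midpoints: 186, 236, 286, 336, 386, 436
Σfm = 14×186 + 13×236 + 15×286 + 21×336 + 25×386 + 12×436 = 31900
n = Σf = 100
Mean = 31900 / 100 = 319.0000

319.00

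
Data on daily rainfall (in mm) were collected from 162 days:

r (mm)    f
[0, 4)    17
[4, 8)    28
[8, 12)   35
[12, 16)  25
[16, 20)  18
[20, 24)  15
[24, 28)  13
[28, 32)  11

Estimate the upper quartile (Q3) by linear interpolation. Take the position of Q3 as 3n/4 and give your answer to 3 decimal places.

19.667

Cumulative frequencies: 17, 45, 80, 105, 123, 138, 151, 162
n = 162; position = 3n/4 = 121.5.
This falls in the class [16, 20): L = 16, F = 105, f = 18, h = 4.
Upper quartile ≈ 16 + ((121.5 − 105) / 18) × 4 = 19.6667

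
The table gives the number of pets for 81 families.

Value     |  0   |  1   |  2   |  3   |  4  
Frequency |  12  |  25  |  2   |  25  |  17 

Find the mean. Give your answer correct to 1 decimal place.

Values: 0, 1, 2, 3, 4
Σfx = 12×0 + 25×1 + 2×2 + 25×3 + 17×4 = 172
n = Σf = 81
Mean = 172 / 81 = 2.1235

2.1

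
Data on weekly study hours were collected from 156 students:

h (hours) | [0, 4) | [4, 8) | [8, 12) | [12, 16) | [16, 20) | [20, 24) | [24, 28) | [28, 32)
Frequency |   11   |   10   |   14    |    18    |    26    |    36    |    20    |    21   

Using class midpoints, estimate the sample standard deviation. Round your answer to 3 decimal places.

8.145

Midpoints: 2, 6, 10, 14, 18, 22, 26, 30
n = 156, Σfm = 2884, mean = 18.4872
Σfm² = 63600
Σf(m − x̄)² = Σfm² − (Σfm)²/n = 63600 − 2884²/156 = 10282.9744
Sample variance = 10282.9744 / 155 = 66.3418
Standard deviation = √66.3418 = 8.1450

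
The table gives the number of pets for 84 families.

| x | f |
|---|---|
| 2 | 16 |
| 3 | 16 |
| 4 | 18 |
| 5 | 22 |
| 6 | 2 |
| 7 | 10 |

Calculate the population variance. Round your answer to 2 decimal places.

2.37

Values: 2, 3, 4, 5, 6, 7
n = 84, Σfx = 344, mean = 4.0952
Σfx² = 1608
Σf(x − x̄)² = Σfx² − (Σfx)²/n = 1608 − 344²/84 = 199.2381
Population variance = 199.2381 / 84 = 2.3719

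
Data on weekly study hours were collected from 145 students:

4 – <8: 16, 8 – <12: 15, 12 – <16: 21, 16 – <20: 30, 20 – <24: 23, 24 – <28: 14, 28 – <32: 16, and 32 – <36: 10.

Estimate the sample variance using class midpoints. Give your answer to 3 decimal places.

Midpoints: 6, 10, 14, 18, 22, 26, 30, 34
n = 145, Σfm = 2770, mean = 19.1034
Σfm² = 62468
Σf(m − x̄)² = Σfm² − (Σfm)²/n = 62468 − 2770²/145 = 9551.4483
Sample variance = 9551.4483 / 144 = 66.3295

66.330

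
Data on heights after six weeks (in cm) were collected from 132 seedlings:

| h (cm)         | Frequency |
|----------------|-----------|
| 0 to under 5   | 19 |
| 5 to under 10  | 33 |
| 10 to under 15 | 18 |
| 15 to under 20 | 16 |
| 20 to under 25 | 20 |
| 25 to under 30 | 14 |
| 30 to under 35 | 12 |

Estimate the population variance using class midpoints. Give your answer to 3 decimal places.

90.982

Midpoints: 2.5, 7.5, 12.5, 17.5, 22.5, 27.5, 32.5
n = 132, Σfm = 2025, mean = 15.3409
Σfm² = 43075
Σf(m − x̄)² = Σfm² − (Σfm)²/n = 43075 − 2025²/132 = 12009.6591
Population variance = 12009.6591 / 132 = 90.9823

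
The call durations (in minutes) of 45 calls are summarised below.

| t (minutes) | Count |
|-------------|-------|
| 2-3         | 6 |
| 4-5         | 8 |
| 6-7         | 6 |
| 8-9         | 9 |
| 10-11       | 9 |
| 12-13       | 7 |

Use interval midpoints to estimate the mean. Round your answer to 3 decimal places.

Midpoints: 2.5, 4.5, 6.5, 8.5, 10.5, 12.5
Σfm = 6×2.5 + 8×4.5 + 6×6.5 + 9×8.5 + 9×10.5 + 7×12.5 = 348.5
n = Σf = 45
Mean = 348.5 / 45 = 7.7444

7.744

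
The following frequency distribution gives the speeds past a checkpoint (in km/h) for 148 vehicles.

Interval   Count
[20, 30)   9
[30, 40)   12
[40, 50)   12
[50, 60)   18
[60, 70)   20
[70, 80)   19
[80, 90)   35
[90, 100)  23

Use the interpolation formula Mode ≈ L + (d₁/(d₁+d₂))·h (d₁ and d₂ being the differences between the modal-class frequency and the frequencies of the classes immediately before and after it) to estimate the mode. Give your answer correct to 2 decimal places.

Modal class: [80, 90) (highest frequency 35).
d₁ = 35 − 19 = 16, d₂ = 35 − 23 = 12
Mode ≈ 80 + (16/(16+12)) × 10 = 80 + 5.7143 = 85.7143

85.71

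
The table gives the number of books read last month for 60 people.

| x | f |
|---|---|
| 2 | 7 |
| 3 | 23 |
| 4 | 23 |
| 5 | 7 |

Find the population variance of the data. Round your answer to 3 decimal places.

0.717

Values: 2, 3, 4, 5
n = 60, Σfx = 210, mean = 3.5000
Σfx² = 778
Σf(x − x̄)² = Σfx² − (Σfx)²/n = 778 − 210²/60 = 43.0000
Population variance = 43.0000 / 60 = 0.7167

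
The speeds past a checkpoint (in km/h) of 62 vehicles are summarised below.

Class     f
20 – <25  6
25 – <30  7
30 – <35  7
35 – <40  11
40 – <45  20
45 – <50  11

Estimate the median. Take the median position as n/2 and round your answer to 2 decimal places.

Cumulative frequencies: 6, 13, 20, 31, 51, 62
n = 62; position = n/2 = 31.
This falls in the class 35 – <40: L = 35, F = 20, f = 11, h = 5.
Median ≈ 35 + ((31 − 20) / 11) × 5 = 40.0000

40.00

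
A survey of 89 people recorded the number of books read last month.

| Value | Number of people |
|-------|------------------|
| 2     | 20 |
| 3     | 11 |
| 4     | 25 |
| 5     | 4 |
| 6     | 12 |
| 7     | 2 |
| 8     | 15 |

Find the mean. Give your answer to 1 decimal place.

4.5

Values: 2, 3, 4, 5, 6, 7, 8
Σfx = 20×2 + 11×3 + 25×4 + 4×5 + 12×6 + 2×7 + 15×8 = 399
n = Σf = 89
Mean = 399 / 89 = 4.4831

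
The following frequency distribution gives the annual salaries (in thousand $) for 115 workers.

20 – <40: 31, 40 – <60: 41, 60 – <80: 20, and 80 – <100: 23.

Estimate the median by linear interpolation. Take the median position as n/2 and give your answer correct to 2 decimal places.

Cumulative frequencies: 31, 72, 92, 115
n = 115; position = n/2 = 57.5.
This falls in the class 40 – <60: L = 40, F = 31, f = 41, h = 20.
Median ≈ 40 + ((57.5 − 31) / 41) × 20 = 52.9268

52.93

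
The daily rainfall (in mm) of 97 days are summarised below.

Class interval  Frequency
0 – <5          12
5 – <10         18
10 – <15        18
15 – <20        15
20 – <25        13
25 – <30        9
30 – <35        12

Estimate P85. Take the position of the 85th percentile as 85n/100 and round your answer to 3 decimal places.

Cumulative frequencies: 12, 30, 48, 63, 76, 85, 97
n = 97; position = 85n/100 = 82.45.
This falls in the class 25 – <30: L = 25, F = 76, f = 9, h = 5.
85th percentile ≈ 25 + ((82.45 − 76) / 9) × 5 = 28.5833

28.583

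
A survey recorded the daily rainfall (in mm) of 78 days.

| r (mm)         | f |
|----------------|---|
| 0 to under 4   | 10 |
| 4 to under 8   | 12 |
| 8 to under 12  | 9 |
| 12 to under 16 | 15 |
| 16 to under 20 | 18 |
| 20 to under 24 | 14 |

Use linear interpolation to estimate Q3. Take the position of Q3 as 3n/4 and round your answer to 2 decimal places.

Cumulative frequencies: 10, 22, 31, 46, 64, 78
n = 78; position = 3n/4 = 58.5.
This falls in the class 16 to under 20: L = 16, F = 46, f = 18, h = 4.
Upper quartile ≈ 16 + ((58.5 − 46) / 18) × 4 = 18.7778

18.78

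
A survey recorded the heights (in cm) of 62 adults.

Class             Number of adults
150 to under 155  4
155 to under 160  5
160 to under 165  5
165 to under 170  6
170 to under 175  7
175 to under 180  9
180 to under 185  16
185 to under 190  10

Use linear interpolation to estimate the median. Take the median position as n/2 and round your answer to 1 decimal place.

177.2

Cumulative frequencies: 4, 9, 14, 20, 27, 36, 52, 62
n = 62; position = n/2 = 31.
This falls in the class 175 to under 180: L = 175, F = 27, f = 9, h = 5.
Median ≈ 175 + ((31 − 27) / 9) × 5 = 177.2222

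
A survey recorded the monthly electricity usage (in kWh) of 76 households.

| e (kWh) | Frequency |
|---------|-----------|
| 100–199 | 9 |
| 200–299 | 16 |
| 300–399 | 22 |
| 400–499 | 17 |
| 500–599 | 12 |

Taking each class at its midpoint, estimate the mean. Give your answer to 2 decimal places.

Midpoints: 149.5, 249.5, 349.5, 449.5, 549.5
Σfm = 9×149.5 + 16×249.5 + 22×349.5 + 17×449.5 + 12×549.5 = 27262
n = Σf = 76
Mean = 27262 / 76 = 358.7105

358.71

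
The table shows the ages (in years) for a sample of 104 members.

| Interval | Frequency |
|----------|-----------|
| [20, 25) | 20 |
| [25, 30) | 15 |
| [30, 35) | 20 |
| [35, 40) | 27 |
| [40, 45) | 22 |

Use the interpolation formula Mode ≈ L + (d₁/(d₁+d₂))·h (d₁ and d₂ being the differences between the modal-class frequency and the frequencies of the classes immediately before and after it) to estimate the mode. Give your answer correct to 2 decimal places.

37.92

Modal class: [35, 40) (highest frequency 27).
d₁ = 27 − 20 = 7, d₂ = 27 − 22 = 5
Mode ≈ 35 + (7/(7+5)) × 5 = 35 + 2.9167 = 37.9167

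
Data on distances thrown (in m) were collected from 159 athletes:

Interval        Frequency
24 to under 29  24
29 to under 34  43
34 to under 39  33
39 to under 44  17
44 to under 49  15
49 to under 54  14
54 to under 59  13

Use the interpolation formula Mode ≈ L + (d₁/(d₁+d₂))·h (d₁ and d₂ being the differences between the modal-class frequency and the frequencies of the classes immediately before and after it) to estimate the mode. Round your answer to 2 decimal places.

Modal class: 29 to under 34 (highest frequency 43).
d₁ = 43 − 24 = 19, d₂ = 43 − 33 = 10
Mode ≈ 29 + (19/(19+10)) × 5 = 29 + 3.2759 = 32.2759

32.28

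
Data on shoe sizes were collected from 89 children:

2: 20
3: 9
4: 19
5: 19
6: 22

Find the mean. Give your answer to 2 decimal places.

Values: 2, 3, 4, 5, 6
Σfx = 20×2 + 9×3 + 19×4 + 19×5 + 22×6 = 370
n = Σf = 89
Mean = 370 / 89 = 4.1573

4.16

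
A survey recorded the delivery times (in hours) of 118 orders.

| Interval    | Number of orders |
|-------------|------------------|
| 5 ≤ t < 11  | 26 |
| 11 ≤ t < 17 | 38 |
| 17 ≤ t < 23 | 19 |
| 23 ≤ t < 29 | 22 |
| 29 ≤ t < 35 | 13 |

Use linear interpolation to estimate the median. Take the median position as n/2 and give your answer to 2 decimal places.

Cumulative frequencies: 26, 64, 83, 105, 118
n = 118; position = n/2 = 59.
This falls in the class 11 ≤ t < 17: L = 11, F = 26, f = 38, h = 6.
Median ≈ 11 + ((59 − 26) / 38) × 6 = 16.2105

16.21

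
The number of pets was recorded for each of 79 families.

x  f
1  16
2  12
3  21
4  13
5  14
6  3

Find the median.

3

Cumulative frequencies: 16, 28, 49, 62, 76, 79
n = 79, so the median is the value in position (n+1)/2 = 40.
Position 40 falls at value 3.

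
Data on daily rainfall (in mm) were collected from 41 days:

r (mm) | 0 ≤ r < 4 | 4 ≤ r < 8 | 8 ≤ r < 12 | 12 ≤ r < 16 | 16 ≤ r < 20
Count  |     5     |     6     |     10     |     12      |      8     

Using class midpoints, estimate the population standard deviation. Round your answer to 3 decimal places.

Midpoints: 2, 6, 10, 14, 18
n = 41, Σfm = 458, mean = 11.1707
Σfm² = 6180
Σf(m − x̄)² = Σfm² − (Σfm)²/n = 6180 − 458²/41 = 1063.8049
Population variance = 1063.8049 / 41 = 25.9465
Standard deviation = √25.9465 = 5.0938

5.094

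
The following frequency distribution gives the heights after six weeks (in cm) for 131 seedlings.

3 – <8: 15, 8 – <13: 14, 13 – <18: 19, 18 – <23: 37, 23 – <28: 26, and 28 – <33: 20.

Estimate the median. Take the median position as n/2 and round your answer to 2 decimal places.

Cumulative frequencies: 15, 29, 48, 85, 111, 131
n = 131; position = n/2 = 65.5.
This falls in the class 18 – <23: L = 18, F = 48, f = 37, h = 5.
Median ≈ 18 + ((65.5 − 48) / 37) × 5 = 20.3649

20.36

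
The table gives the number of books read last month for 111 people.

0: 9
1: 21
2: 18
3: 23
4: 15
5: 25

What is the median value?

3

Cumulative frequencies: 9, 30, 48, 71, 86, 111
n = 111, so the median is the value in position (n+1)/2 = 56.
Position 56 falls at value 3.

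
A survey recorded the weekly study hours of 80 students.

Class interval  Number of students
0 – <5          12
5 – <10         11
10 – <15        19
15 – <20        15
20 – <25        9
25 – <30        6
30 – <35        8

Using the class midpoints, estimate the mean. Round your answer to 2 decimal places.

Midpoints: 2.5, 7.5, 12.5, 17.5, 22.5, 27.5, 32.5
Σfm = 12×2.5 + 11×7.5 + 19×12.5 + 15×17.5 + 9×22.5 + 6×27.5 + 8×32.5 = 1240
n = Σf = 80
Mean = 1240 / 80 = 15.5000

15.50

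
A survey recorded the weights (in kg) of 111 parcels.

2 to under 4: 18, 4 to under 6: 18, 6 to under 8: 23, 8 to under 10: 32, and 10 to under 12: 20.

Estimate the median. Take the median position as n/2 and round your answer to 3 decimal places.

Cumulative frequencies: 18, 36, 59, 91, 111
n = 111; position = n/2 = 55.5.
This falls in the class 6 to under 8: L = 6, F = 36, f = 23, h = 2.
Median ≈ 6 + ((55.5 − 36) / 23) × 2 = 7.6957

7.696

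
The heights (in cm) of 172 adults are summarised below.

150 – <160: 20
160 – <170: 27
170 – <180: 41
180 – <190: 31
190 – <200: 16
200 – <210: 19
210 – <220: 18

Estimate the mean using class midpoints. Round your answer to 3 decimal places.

Midpoints: 155, 165, 175, 185, 195, 205, 215
Σfm = 20×155 + 27×165 + 41×175 + 31×185 + 16×195 + 19×205 + 18×215 = 31350
n = Σf = 172
Mean = 31350 / 172 = 182.2674

182.267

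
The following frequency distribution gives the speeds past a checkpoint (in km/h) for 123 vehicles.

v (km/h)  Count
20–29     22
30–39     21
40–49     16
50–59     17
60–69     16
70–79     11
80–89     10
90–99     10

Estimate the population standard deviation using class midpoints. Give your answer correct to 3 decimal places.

Midpoints: 24.5, 34.5, 44.5, 54.5, 64.5, 74.5, 84.5, 94.5
n = 123, Σfm = 6543.5, mean = 53.1992
Σfm² = 408700.75
Σf(m − x̄)² = Σfm² − (Σfm)²/n = 408700.75 − 6543.5²/123 = 60591.8699
Population variance = 60591.8699 / 123 = 492.6168
Standard deviation = √492.6168 = 22.1950

22.195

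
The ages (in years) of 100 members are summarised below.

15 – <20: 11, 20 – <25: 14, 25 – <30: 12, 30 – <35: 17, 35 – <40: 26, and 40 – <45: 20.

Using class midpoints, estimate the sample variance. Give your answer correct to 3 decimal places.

Midpoints: 17.5, 22.5, 27.5, 32.5, 37.5, 42.5
n = 100, Σfm = 3215, mean = 32.1500
Σfm² = 110175
Σf(m − x̄)² = Σfm² − (Σfm)²/n = 110175 − 3215²/100 = 6812.7500
Sample variance = 6812.7500 / 99 = 68.8157

68.816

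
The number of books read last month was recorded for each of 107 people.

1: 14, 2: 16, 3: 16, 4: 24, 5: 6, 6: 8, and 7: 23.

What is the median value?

4

Cumulative frequencies: 14, 30, 46, 70, 76, 84, 107
n = 107, so the median is the value in position (n+1)/2 = 54.
Position 54 falls at value 4.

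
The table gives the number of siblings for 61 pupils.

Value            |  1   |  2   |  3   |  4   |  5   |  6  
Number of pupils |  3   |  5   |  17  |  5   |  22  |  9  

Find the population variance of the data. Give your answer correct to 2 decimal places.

2.00

Values: 1, 2, 3, 4, 5, 6
n = 61, Σfx = 248, mean = 4.0656
Σfx² = 1130
Σf(x − x̄)² = Σfx² − (Σfx)²/n = 1130 − 248²/61 = 121.7377
Population variance = 121.7377 / 61 = 1.9957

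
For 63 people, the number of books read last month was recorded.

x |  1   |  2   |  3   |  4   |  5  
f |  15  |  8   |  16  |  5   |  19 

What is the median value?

Cumulative frequencies: 15, 23, 39, 44, 63
n = 63, so the median is the value in position (n+1)/2 = 32.
Position 32 falls at value 3.

3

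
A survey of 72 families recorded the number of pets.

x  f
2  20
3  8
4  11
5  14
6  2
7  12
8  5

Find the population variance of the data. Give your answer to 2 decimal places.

Values: 2, 3, 4, 5, 6, 7, 8
n = 72, Σfx = 314, mean = 4.3611
Σfx² = 1658
Σf(x − x̄)² = Σfx² − (Σfx)²/n = 1658 − 314²/72 = 288.6111
Population variance = 288.6111 / 72 = 4.0085

4.01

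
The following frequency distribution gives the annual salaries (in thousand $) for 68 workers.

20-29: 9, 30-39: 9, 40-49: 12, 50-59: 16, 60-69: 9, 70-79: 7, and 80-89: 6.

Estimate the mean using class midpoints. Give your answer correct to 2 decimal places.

Midpoints: 24.5, 34.5, 44.5, 54.5, 64.5, 74.5, 84.5
Σfm = 9×24.5 + 9×34.5 + 12×44.5 + 16×54.5 + 9×64.5 + 7×74.5 + 6×84.5 = 3546
n = Σf = 68
Mean = 3546 / 68 = 52.1471

52.15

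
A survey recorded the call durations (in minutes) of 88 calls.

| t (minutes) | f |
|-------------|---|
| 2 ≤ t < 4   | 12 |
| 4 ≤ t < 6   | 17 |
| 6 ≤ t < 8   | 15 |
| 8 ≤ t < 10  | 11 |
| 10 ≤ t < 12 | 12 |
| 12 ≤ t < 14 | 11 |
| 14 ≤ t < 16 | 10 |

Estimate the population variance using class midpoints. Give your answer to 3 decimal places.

Midpoints: 3, 5, 7, 9, 11, 13, 15
n = 88, Σfm = 750, mean = 8.5227
Σfm² = 7720
Σf(m − x̄)² = Σfm² − (Σfm)²/n = 7720 − 750²/88 = 1327.9545
Population variance = 1327.9545 / 88 = 15.0904

15.090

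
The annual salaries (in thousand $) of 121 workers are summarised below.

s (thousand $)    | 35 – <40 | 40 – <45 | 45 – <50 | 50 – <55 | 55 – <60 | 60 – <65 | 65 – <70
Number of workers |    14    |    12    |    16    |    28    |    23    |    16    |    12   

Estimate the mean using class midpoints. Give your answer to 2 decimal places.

Midpoints: 37.5, 42.5, 47.5, 52.5, 57.5, 62.5, 67.5
Σfm = 14×37.5 + 12×42.5 + 16×47.5 + 28×52.5 + 23×57.5 + 16×62.5 + 12×67.5 = 6397.5
n = Σf = 121
Mean = 6397.5 / 121 = 52.8719

52.87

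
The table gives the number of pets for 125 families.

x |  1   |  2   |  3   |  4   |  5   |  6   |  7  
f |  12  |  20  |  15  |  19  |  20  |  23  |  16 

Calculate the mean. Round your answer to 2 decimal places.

Values: 1, 2, 3, 4, 5, 6, 7
Σfx = 12×1 + 20×2 + 15×3 + 19×4 + 20×5 + 23×6 + 16×7 = 523
n = Σf = 125
Mean = 523 / 125 = 4.1840

4.18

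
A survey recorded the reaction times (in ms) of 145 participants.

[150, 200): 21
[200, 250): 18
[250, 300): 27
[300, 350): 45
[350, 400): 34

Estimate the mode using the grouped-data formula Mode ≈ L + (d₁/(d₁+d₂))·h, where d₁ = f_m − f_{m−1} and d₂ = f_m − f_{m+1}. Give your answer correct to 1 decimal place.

331.0

Modal class: [300, 350) (highest frequency 45).
d₁ = 45 − 27 = 18, d₂ = 45 − 34 = 11
Mode ≈ 300 + (18/(18+11)) × 50 = 300 + 31.0345 = 331.0345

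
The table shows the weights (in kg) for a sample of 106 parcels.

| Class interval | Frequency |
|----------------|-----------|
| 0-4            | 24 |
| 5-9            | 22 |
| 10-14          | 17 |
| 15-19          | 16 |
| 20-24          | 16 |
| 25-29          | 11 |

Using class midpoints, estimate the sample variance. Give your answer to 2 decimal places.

Midpoints: 2, 7, 12, 17, 22, 27
n = 106, Σfm = 1327, mean = 12.5189
Σfm² = 24009
Σf(m − x̄)² = Σfm² − (Σfm)²/n = 24009 − 1327²/106 = 7396.4623
Sample variance = 7396.4623 / 105 = 70.4425

70.44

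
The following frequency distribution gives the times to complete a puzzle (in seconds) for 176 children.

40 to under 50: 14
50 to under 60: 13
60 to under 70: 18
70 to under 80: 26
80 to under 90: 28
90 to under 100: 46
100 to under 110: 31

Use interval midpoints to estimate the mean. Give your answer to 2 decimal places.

82.22

Midpoints: 45, 55, 65, 75, 85, 95, 105
Σfm = 14×45 + 13×55 + 18×65 + 26×75 + 28×85 + 46×95 + 31×105 = 14470
n = Σf = 176
Mean = 14470 / 176 = 82.2159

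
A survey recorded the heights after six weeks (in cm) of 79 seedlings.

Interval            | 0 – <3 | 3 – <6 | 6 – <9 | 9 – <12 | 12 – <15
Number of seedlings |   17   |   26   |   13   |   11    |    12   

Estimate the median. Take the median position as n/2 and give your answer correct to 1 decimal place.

Cumulative frequencies: 17, 43, 56, 67, 79
n = 79; position = n/2 = 39.5.
This falls in the class 3 – <6: L = 3, F = 17, f = 26, h = 3.
Median ≈ 3 + ((39.5 − 17) / 26) × 3 = 5.5962

5.6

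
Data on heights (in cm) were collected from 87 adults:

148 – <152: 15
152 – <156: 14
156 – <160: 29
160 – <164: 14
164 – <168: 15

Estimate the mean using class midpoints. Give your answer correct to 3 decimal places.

158.000

Midpoints: 150, 154, 158, 162, 166
Σfm = 15×150 + 14×154 + 29×158 + 14×162 + 15×166 = 13746
n = Σf = 87
Mean = 13746 / 87 = 158.0000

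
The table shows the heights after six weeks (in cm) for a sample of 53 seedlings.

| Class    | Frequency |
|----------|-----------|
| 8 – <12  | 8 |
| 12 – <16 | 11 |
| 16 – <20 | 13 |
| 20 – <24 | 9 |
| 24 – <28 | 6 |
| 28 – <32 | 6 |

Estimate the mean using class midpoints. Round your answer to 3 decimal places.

18.906

Midpoints: 10, 14, 18, 22, 26, 30
Σfm = 8×10 + 11×14 + 13×18 + 9×22 + 6×26 + 6×30 = 1002
n = Σf = 53
Mean = 1002 / 53 = 18.9057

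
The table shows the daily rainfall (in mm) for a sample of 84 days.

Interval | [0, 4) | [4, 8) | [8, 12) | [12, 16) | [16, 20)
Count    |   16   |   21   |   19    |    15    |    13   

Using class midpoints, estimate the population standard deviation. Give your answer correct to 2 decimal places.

Midpoints: 2, 6, 10, 14, 18
n = 84, Σfm = 792, mean = 9.4286
Σfm² = 9872
Σf(m − x̄)² = Σfm² − (Σfm)²/n = 9872 − 792²/84 = 2404.5714
Population variance = 2404.5714 / 84 = 28.6259
Standard deviation = √28.6259 = 5.3503

5.35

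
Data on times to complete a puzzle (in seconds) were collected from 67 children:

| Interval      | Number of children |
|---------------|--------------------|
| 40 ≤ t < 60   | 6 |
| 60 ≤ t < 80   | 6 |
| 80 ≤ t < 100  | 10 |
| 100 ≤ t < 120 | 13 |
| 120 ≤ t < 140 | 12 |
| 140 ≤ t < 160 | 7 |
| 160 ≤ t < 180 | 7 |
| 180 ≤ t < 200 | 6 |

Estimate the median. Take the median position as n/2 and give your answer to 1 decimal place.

Cumulative frequencies: 6, 12, 22, 35, 47, 54, 61, 67
n = 67; position = n/2 = 33.5.
This falls in the class 100 ≤ t < 120: L = 100, F = 22, f = 13, h = 20.
Median ≈ 100 + ((33.5 − 22) / 13) × 20 = 117.6923

117.7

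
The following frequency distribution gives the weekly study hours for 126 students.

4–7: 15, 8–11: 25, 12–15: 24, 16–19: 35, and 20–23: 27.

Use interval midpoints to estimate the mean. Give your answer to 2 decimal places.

14.58

Midpoints: 5.5, 9.5, 13.5, 17.5, 21.5
Σfm = 15×5.5 + 25×9.5 + 24×13.5 + 35×17.5 + 27×21.5 = 1837
n = Σf = 126
Mean = 1837 / 126 = 14.5794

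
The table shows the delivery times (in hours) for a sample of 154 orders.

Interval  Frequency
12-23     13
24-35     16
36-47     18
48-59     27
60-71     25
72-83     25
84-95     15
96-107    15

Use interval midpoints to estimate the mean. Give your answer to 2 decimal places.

60.59

Midpoints: 17.5, 29.5, 41.5, 53.5, 65.5, 77.5, 89.5, 101.5
Σfm = 13×17.5 + 16×29.5 + 18×41.5 + 27×53.5 + 25×65.5 + 25×77.5 + 15×89.5 + 15×101.5 = 9331
n = Σf = 154
Mean = 9331 / 154 = 60.5909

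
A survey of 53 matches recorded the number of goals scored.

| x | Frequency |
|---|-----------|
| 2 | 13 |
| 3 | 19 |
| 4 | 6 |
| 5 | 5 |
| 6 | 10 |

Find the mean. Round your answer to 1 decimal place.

3.6

Values: 2, 3, 4, 5, 6
Σfx = 13×2 + 19×3 + 6×4 + 5×5 + 10×6 = 192
n = Σf = 53
Mean = 192 / 53 = 3.6226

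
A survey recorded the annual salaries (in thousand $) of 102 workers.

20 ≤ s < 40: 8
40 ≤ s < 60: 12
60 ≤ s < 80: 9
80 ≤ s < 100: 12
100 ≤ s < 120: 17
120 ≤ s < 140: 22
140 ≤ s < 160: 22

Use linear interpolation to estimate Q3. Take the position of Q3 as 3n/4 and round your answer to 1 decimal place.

Cumulative frequencies: 8, 20, 29, 41, 58, 80, 102
n = 102; position = 3n/4 = 76.5.
This falls in the class 120 ≤ s < 140: L = 120, F = 58, f = 22, h = 20.
Upper quartile ≈ 120 + ((76.5 − 58) / 22) × 20 = 136.8182

136.8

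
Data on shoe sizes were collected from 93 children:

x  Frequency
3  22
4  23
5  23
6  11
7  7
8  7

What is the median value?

Cumulative frequencies: 22, 45, 68, 79, 86, 93
n = 93, so the median is the value in position (n+1)/2 = 47.
Position 47 falls at value 5.

5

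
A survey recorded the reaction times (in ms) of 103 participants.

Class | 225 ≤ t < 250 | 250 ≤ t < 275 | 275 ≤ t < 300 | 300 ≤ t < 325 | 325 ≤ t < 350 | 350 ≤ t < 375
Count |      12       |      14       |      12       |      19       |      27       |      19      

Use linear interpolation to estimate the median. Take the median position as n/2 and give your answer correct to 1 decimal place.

Cumulative frequencies: 12, 26, 38, 57, 84, 103
n = 103; position = n/2 = 51.5.
This falls in the class 300 ≤ t < 325: L = 300, F = 38, f = 19, h = 25.
Median ≈ 300 + ((51.5 − 38) / 19) × 25 = 317.7632

317.8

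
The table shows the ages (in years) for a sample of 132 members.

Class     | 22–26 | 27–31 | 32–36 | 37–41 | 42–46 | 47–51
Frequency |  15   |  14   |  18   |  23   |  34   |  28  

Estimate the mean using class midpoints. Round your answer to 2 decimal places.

38.96

Midpoints: 24, 29, 34, 39, 44, 49
Σfm = 15×24 + 14×29 + 18×34 + 23×39 + 34×44 + 28×49 = 5143
n = Σf = 132
Mean = 5143 / 132 = 38.9621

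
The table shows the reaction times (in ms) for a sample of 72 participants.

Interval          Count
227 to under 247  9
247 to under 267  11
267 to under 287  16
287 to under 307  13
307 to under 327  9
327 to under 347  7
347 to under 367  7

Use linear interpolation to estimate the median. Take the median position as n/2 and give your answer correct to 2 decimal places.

287.00

Cumulative frequencies: 9, 20, 36, 49, 58, 65, 72
n = 72; position = n/2 = 36.
This falls in the class 267 to under 287: L = 267, F = 20, f = 16, h = 20.
Median ≈ 267 + ((36 − 20) / 16) × 20 = 287.0000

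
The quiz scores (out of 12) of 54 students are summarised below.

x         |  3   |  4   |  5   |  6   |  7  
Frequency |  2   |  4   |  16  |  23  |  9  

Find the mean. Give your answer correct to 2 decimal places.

Values: 3, 4, 5, 6, 7
Σfx = 2×3 + 4×4 + 16×5 + 23×6 + 9×7 = 303
n = Σf = 54
Mean = 303 / 54 = 5.6111

5.61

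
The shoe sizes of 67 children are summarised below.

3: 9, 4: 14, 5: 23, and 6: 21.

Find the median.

5

Cumulative frequencies: 9, 23, 46, 67
n = 67, so the median is the value in position (n+1)/2 = 34.
Position 34 falls at value 5.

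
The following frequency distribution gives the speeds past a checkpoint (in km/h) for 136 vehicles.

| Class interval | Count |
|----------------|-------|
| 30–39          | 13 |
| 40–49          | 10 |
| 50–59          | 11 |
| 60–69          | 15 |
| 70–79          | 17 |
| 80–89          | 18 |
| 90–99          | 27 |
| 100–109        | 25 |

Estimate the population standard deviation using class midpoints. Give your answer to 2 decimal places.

22.72

Midpoints: 34.5, 44.5, 54.5, 64.5, 74.5, 84.5, 94.5, 104.5
n = 136, Σfm = 10412, mean = 76.5588
Σfm² = 867354
Σf(m − x̄)² = Σfm² − (Σfm)²/n = 867354 − 10412²/136 = 70223.5294
Population variance = 70223.5294 / 136 = 516.3495
Standard deviation = √516.3495 = 22.7233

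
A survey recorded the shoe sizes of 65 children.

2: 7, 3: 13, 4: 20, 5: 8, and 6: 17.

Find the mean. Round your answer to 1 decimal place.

4.2

Values: 2, 3, 4, 5, 6
Σfx = 7×2 + 13×3 + 20×4 + 8×5 + 17×6 = 275
n = Σf = 65
Mean = 275 / 65 = 4.2308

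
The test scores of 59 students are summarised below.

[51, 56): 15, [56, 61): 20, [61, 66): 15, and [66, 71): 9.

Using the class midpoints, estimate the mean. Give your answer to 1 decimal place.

60.0

Midpoints: 53.5, 58.5, 63.5, 68.5
Σfm = 15×53.5 + 20×58.5 + 15×63.5 + 9×68.5 = 3541.5
n = Σf = 59
Mean = 3541.5 / 59 = 60.0254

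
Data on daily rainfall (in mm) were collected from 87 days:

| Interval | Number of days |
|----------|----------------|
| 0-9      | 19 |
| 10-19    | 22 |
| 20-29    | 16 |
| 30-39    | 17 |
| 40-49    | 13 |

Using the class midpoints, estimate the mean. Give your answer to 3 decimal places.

22.546

Midpoints: 4.5, 14.5, 24.5, 34.5, 44.5
Σfm = 19×4.5 + 22×14.5 + 16×24.5 + 17×34.5 + 13×44.5 = 1961.5
n = Σf = 87
Mean = 1961.5 / 87 = 22.5460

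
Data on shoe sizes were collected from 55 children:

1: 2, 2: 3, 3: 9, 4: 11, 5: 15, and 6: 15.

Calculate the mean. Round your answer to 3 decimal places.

Values: 1, 2, 3, 4, 5, 6
Σfx = 2×1 + 3×2 + 9×3 + 11×4 + 15×5 + 15×6 = 244
n = Σf = 55
Mean = 244 / 55 = 4.4364

4.436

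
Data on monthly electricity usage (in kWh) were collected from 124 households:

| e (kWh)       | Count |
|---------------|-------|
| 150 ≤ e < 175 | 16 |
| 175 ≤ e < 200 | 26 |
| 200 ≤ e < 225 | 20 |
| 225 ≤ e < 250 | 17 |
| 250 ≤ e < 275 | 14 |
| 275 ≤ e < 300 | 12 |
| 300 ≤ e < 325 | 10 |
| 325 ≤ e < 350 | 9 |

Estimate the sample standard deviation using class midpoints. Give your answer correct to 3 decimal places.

53.436

Midpoints: 162.5, 187.5, 212.5, 237.5, 262.5, 287.5, 312.5, 337.5
n = 124, Σfm = 29050, mean = 234.2742
Σfm² = 7156875
Σf(m − x̄)² = Σfm² − (Σfm)²/n = 7156875 − 29050²/124 = 351209.6774
Sample variance = 351209.6774 / 123 = 2855.3632
Standard deviation = √2855.3632 = 53.4356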